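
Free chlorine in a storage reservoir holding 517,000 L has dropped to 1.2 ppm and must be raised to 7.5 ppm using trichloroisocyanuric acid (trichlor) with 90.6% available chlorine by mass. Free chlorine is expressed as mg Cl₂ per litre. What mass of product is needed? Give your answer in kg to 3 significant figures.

Chlorine deficit: 7.5 − 1.2 = 6.3 ppm = 6.3 mg/L as Cl₂.
Cl₂ equivalent needed: 6.3 mg/L × 517,000 L = 3,257,000 mg = 3257 g.
Product at 90.6% available chlorine: 3257 / 0.906 = 3595 g.

3.60 kg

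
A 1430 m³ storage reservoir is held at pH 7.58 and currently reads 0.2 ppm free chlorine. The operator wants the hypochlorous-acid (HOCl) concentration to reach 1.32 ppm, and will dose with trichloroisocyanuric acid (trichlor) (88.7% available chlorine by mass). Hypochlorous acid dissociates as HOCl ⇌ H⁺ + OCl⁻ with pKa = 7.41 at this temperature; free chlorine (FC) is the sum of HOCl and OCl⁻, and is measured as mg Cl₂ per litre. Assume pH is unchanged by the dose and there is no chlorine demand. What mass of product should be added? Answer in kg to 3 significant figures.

Volume: 1430 m³ = 1,430,000 L.
[OCl⁻]/[HOCl] = 10^(pH − pKa) = 10^(7.58 − 7.41) = 1.479; fraction as HOCl = 1/(1 + 1.479) = 0.4034.
Free chlorine required for 1.32 ppm HOCl: 1.32 / 0.4034 = 3.272 ppm.
FC to add: 3.272 − 0.2 = 3.072 mg/L as Cl₂.
Cl₂ equivalent: 3.072 mg/L × 1,430,000 L = 4394 g.
Product at 88.7% available Cl: 4394 / 0.887 = 4953 g.

4.95 kg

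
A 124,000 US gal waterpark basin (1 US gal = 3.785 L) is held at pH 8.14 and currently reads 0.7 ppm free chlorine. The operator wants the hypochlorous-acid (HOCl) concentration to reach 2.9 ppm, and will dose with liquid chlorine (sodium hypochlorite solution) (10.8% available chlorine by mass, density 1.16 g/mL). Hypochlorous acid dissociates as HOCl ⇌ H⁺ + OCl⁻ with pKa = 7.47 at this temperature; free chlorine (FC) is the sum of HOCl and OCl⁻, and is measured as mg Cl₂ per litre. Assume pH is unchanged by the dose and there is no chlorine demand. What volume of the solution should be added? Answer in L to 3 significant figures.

59.1 L

Volume: 124,000 US gal × 3.785 L/gal = 469,340 L.
[OCl⁻]/[HOCl] = 10^(pH − pKa) = 10^(8.14 − 7.47) = 4.677; fraction as HOCl = 1/(1 + 4.677) = 0.1761.
Free chlorine required for 2.9 ppm HOCl: 2.9 / 0.1761 = 16.46 ppm.
FC to add: 16.46 − 0.7 = 15.76 mg/L as Cl₂.
Cl₂ equivalent: 15.76 mg/L × 469,340 L = 7399 g.
Product at 10.8% available Cl: 7399 / 0.108 = 68,510 g.
Volume: 68,510 g ÷ 1.16 g/mL = 59,060 mL.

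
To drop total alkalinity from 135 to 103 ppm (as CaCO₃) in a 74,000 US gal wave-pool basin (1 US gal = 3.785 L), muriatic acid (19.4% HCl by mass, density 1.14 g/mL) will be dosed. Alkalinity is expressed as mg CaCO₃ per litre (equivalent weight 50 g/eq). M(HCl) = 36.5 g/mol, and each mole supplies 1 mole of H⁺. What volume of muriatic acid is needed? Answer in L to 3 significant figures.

29.6 L

Volume: 74,000 US gal × 3.785 L/gal = 280,090 L.
Alkalinity to neutralize: (135 − 103) = 32 mg/L as CaCO₃ × 280,090 L = 8963 g as CaCO₃.
Equivalents of H⁺ required: 8963 ÷ 50 g/eq = 179.3 eq = 179.3 mol HCl.
Mass of HCl: 179.3 × 36.5 = 6543 g.
Mass of 19.4% solution: 6543 / 0.194 = 33,730 g.
Volume: 33,730 g ÷ 1.14 g/mL = 29,580 mL.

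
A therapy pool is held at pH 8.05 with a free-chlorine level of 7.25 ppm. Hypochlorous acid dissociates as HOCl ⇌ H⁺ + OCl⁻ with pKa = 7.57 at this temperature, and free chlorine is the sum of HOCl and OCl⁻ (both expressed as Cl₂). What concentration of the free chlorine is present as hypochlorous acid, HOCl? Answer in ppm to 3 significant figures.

1.80 ppm

[OCl⁻]/[HOCl] = 10^(pH − pKa) = 10^(8.05 − 7.57) = 10^0.48 = 3.02.
Fraction as HOCl = 1 / (1 + 3.02) = 0.2488.
HOCl = 0.2488 × 7.25 ppm = 1.804 ppm.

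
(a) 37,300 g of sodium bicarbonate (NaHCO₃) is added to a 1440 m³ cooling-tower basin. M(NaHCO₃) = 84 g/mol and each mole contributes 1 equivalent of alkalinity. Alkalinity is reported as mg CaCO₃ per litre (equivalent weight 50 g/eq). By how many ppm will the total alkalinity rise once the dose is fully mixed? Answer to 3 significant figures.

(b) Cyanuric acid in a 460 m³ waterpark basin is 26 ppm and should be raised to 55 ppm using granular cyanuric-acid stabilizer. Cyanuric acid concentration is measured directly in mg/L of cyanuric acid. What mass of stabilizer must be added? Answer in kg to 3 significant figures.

(a) 15.4 ppm; (b) 13.3 kg

(a) Volume: 1440 m³ = 1,440,000 L.
(a) Moles of NaHCO₃: 37,300 g ÷ 84 g/mol = 444 mol → 444 eq of alkalinity.
(a) As CaCO₃: 444 eq × 50 g/eq = 22,200 g.
(a) Rise: 22,200 g / 1,440,000 L × 1000 = 15.42 mg/L.

(b) Volume: 460 m³ = 460,000 L.
(b) CYA to add: (55 − 26) = 29 mg/L × 460,000 L = 13,340 g cyanuric acid.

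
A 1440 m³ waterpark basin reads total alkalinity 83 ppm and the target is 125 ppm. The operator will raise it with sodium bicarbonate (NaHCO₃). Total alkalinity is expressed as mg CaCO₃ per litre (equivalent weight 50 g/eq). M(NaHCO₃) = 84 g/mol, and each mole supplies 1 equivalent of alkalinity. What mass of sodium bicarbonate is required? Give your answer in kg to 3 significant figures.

102 kg

Volume: 1440 m³ = 1,440,000 L.
Alkalinity to add: (125 − 83) = 42 mg/L as CaCO₃ × 1,440,000 L = 60,480 g as CaCO₃.
Equivalents: 60,480 g ÷ 50 g/eq = 1210 eq.
NaHCO₃ supplies 1 eq per mole → 1210 mol.
Mass: 1210 mol × 84 g/mol = 101,600 g.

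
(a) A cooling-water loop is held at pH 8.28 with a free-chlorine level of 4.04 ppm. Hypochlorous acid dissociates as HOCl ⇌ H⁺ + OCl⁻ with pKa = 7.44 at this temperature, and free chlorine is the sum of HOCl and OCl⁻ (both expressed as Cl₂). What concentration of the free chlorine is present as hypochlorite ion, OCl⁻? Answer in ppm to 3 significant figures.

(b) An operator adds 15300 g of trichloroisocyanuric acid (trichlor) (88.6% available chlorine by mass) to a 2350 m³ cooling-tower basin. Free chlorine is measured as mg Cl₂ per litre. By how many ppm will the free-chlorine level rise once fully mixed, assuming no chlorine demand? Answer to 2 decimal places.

(a) [OCl⁻]/[HOCl] = 10^(pH − pKa) = 10^(8.28 − 7.44) = 10^0.84 = 6.918.
(a) Fraction as HOCl = 1 / (1 + 6.918) = 0.1263.
(a) OCl⁻ = (1 − 0.1263) × 4.04 ppm = 3.53 ppm.

(b) Volume: 2350 m³ = 2,350,000 L.
(b) Available chlorine delivered: 15,300 g × 0.886 = 13,560 g as Cl₂.
(b) Concentration rise: 13,560 g / 2,350,000 L = 5.768 mg/L = 5.77 ppm.

(a) 3.53 ppm; (b) 5.77 ppm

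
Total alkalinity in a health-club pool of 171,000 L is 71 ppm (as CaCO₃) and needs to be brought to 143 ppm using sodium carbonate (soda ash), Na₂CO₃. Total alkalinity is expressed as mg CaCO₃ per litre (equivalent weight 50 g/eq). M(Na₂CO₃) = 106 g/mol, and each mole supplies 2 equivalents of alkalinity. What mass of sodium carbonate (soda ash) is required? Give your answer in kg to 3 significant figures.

Alkalinity to add: (143 − 71) = 72 mg/L as CaCO₃ × 171,000 L = 12,310 g as CaCO₃.
Equivalents: 12,310 g ÷ 50 g/eq = 246.2 eq.
Each mole of Na₂CO₃ supplies 2 eq, so 246.2 / 2 = 123.1 mol.
Mass: 123.1 mol × 106 g/mol = 13,050 g.

13.1 kg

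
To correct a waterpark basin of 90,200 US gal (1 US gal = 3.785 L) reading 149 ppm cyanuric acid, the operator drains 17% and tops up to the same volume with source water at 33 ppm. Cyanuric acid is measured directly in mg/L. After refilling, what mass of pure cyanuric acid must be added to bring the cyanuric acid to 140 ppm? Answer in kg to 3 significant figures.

Volume: 90,200 US gal × 3.785 L/gal = 341,407 L.
After draining 17% and refilling: 149 × 0.83 + 33 × 0.17 = 129.28 ppm.
Deficit to target: 140 − 129.28 = 10.72 mg/L.
Mass: 10.72 mg/L × 341,407 L = 3660 g cyanuric acid.

3.66 kg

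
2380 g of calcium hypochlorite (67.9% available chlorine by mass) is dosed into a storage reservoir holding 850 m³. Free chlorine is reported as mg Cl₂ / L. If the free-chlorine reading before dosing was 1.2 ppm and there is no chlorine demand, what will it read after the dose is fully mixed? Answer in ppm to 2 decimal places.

Volume: 850 m³ = 850,000 L.
Available chlorine delivered: 2380 g × 0.679 = 1616 g as Cl₂.
Concentration rise: 1616 g / 850,000 L = 1.901 mg/L = 1.90 ppm.
Final FC: 1.2 + 1.90 = 3.10 ppm.

3.10 ppm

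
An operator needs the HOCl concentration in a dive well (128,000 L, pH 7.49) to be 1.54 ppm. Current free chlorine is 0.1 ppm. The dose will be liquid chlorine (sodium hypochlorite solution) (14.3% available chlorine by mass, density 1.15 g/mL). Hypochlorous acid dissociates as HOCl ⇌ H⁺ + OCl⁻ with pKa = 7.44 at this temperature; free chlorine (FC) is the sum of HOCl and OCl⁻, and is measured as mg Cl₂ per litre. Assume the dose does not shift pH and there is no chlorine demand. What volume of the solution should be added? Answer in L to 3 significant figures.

[OCl⁻]/[HOCl] = 10^(pH − pKa) = 10^(7.49 − 7.44) = 1.122; fraction as HOCl = 1/(1 + 1.122) = 0.4712.
Free chlorine required for 1.54 ppm HOCl: 1.54 / 0.4712 = 3.268 ppm.
FC to add: 3.268 − 0.1 = 3.168 mg/L as Cl₂.
Cl₂ equivalent: 3.168 mg/L × 128,000 L = 405.5 g.
Product at 14.3% available Cl: 405.5 / 0.143 = 2836 g.
Volume: 2836 g ÷ 1.15 g/mL = 2466 mL.

2.47 L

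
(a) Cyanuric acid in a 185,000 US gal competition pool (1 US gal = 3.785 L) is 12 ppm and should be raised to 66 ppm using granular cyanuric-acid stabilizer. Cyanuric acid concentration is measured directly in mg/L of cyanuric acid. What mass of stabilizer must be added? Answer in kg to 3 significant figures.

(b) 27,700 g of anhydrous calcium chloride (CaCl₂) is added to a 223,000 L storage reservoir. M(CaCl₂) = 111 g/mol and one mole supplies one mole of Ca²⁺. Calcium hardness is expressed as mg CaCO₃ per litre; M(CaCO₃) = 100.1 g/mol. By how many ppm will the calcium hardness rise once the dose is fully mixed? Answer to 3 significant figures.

(a) 37.8 kg; (b) 112 ppm

(a) Volume: 185,000 US gal × 3.785 L/gal = 700,225 L.
(a) CYA to add: (66 − 12) = 54 mg/L × 700,225 L = 37,810 g cyanuric acid.

(b) Moles of Ca²⁺: 27,700 g ÷ 111 g/mol = 249.5 mol.
(b) As CaCO₃: 249.5 mol × 100.1 g/mol = 24,980 g.
(b) Rise: 24,980 g / 223,000 L × 1000 = 112 mg/L.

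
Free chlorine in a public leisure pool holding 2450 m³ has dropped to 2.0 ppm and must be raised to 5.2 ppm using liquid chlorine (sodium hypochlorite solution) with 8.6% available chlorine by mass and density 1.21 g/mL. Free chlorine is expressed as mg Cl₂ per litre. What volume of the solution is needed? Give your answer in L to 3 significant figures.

75.3 L

Volume: 2450 m³ = 2,450,000 L.
Chlorine deficit: 5.2 − 2.0 = 3.2 ppm = 3.2 mg/L as Cl₂.
Cl₂ equivalent needed: 3.2 mg/L × 2,450,000 L = 7,840,000 mg = 7840 g.
Product at 8.6% available chlorine: 7840 / 0.086 = 91,160 g.
Volume at density 1.21 g/mL: 91,160 g ÷ 1.21 g/mL = 75,340 mL.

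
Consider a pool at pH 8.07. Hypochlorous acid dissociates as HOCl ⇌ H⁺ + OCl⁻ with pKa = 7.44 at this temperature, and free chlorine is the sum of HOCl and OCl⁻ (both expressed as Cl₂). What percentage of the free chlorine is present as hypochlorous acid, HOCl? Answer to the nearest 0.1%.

19.0%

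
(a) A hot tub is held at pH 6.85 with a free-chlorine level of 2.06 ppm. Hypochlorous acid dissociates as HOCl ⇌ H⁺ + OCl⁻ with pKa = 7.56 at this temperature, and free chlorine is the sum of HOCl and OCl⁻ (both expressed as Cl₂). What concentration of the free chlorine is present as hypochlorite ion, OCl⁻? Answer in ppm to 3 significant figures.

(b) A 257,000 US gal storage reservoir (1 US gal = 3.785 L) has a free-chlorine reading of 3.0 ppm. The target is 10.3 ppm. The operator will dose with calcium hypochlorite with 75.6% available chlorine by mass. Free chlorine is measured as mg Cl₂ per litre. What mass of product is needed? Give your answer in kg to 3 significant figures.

(a) [OCl⁻]/[HOCl] = 10^(pH − pKa) = 10^(6.85 − 7.56) = 10^-0.71 = 0.195.
(a) Fraction as HOCl = 1 / (1 + 0.195) = 0.8368.
(a) OCl⁻ = (1 − 0.8368) × 2.06 ppm = 0.3361 ppm.

(b) Volume: 257,000 US gal × 3.785 L/gal = 972,745 L.
(b) Chlorine deficit: 10.3 − 3.0 = 7.3 ppm = 7.3 mg/L as Cl₂.
(b) Cl₂ equivalent needed: 7.3 mg/L × 972,745 L = 7,101,000 mg = 7101 g.
(b) Product at 75.6% available chlorine: 7101 / 0.756 = 9393 g.

(a) 0.336 ppm; (b) 9.39 kg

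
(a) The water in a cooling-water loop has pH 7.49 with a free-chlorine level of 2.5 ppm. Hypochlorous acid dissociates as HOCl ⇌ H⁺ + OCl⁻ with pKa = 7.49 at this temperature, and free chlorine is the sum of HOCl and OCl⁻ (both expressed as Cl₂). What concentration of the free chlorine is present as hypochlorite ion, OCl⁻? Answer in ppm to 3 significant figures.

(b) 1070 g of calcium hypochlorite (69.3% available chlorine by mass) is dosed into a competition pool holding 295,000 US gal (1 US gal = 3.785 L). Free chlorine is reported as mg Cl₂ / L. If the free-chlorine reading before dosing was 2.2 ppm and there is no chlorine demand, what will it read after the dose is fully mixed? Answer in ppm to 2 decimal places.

(a) [OCl⁻]/[HOCl] = 10^(pH − pKa) = 10^(7.49 − 7.49) = 10^0.00 = 1.
(a) Fraction as HOCl = 1 / (1 + 1) = 0.5.
(a) OCl⁻ = (1 − 0.5) × 2.5 ppm = 1.25 ppm.

(b) Volume: 295,000 US gal × 3.785 L/gal = 1,116,575 L.
(b) Available chlorine delivered: 1070 g × 0.693 = 741.5 g as Cl₂.
(b) Concentration rise: 741.5 g / 1,116,575 L = 0.6641 mg/L = 0.66 ppm.
(b) Final FC: 2.2 + 0.66 = 2.86 ppm.

(a) 1.25 ppm; (b) 2.86 ppm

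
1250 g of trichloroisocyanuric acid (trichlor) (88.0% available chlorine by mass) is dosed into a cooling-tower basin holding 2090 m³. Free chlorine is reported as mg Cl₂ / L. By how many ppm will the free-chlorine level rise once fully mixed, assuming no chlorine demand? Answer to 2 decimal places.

0.53 ppm

Volume: 2090 m³ = 2,090,000 L.
Available chlorine delivered: 1250 g × 0.88 = 1100 g as Cl₂.
Concentration rise: 1100 g / 2,090,000 L = 0.5263 mg/L = 0.53 ppm.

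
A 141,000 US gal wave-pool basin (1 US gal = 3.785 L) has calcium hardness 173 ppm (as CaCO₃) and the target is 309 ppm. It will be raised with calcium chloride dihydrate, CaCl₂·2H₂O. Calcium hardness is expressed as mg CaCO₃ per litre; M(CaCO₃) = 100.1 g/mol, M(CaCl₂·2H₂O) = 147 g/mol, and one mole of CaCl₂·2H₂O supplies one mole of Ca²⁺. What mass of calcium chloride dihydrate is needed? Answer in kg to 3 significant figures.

Volume: 141,000 US gal × 3.785 L/gal = 533,685 L.
Hardness to add: (309 − 173) = 136 mg/L as CaCO₃ × 533,685 L = 72,580 g as CaCO₃.
Moles of Ca²⁺ (1 mol Ca²⁺ ≡ 1 mol CaCO₃): 72,580 / 100.1 g/mol = 725.1 mol.
Mass of CaCl₂·2H₂O: 725.1 × 147 = 106,600 g.

107 kg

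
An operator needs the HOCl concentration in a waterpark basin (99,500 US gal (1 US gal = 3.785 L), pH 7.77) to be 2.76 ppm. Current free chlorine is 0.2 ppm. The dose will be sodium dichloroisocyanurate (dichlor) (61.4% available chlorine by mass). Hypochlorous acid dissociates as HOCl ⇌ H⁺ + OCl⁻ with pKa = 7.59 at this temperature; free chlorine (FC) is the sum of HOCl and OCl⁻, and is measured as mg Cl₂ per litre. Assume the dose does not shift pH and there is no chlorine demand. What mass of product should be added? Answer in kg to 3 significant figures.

Volume: 99,500 US gal × 3.785 L/gal = 376,608 L.
[OCl⁻]/[HOCl] = 10^(pH − pKa) = 10^(7.77 − 7.59) = 1.514; fraction as HOCl = 1/(1 + 1.514) = 0.3978.
Free chlorine required for 2.76 ppm HOCl: 2.76 / 0.3978 = 6.937 ppm.
FC to add: 6.937 − 0.2 = 6.737 mg/L as Cl₂.
Cl₂ equivalent: 6.737 mg/L × 376,608 L = 2537 g.
Product at 61.4% available Cl: 2537 / 0.614 = 4133 g.

4.13 kg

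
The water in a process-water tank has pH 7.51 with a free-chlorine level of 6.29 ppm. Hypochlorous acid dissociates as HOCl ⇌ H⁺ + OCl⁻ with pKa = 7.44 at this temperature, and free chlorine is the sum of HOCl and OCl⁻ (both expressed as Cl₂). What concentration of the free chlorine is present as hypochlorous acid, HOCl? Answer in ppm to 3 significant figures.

[OCl⁻]/[HOCl] = 10^(pH − pKa) = 10^(7.51 − 7.44) = 10^0.07 = 1.175.
Fraction as HOCl = 1 / (1 + 1.175) = 0.4598.
HOCl = 0.4598 × 6.29 ppm = 2.892 ppm.

2.89 ppm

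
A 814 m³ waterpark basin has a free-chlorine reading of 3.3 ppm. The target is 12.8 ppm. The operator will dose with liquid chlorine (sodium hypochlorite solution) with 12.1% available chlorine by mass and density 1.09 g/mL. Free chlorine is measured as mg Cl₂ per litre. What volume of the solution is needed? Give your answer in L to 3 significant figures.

Volume: 814 m³ = 814,000 L.
Chlorine deficit: 12.8 − 3.3 = 9.5 ppm = 9.5 mg/L as Cl₂.
Cl₂ equivalent needed: 9.5 mg/L × 814,000 L = 7,733,000 mg = 7733 g.
Product at 12.1% available chlorine: 7733 / 0.121 = 63,910 g.
Volume at density 1.09 g/mL: 63,910 g ÷ 1.09 g/mL = 58,630 mL.

58.6 L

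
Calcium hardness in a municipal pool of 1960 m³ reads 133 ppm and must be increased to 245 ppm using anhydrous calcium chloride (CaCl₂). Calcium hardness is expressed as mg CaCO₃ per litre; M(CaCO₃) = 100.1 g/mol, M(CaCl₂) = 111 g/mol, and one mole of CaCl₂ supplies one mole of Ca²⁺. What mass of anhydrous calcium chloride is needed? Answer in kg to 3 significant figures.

Volume: 1960 m³ = 1,960,000 L.
Hardness to add: (245 − 133) = 112 mg/L as CaCO₃ × 1,960,000 L = 219,500 g as CaCO₃.
Moles of Ca²⁺ (1 mol Ca²⁺ ≡ 1 mol CaCO₃): 219,500 / 100.1 g/mol = 2193 mol.
Mass of CaCl₂: 2193 × 111 = 243,400 g.

243 kg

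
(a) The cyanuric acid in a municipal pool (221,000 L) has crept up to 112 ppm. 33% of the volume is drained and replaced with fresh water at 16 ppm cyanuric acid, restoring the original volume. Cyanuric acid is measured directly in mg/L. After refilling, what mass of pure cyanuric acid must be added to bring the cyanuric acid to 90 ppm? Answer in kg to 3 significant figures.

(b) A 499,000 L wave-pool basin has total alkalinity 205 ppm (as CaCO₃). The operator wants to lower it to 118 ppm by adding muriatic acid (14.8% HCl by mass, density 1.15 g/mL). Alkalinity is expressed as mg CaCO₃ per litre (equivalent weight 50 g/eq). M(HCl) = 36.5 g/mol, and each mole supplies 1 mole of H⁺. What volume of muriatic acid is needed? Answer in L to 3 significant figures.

(a) After draining 33% and refilling: 112 × 0.67 + 16 × 0.33 = 80.32 ppm.
(a) Deficit to target: 90 − 80.32 = 9.68 mg/L.
(a) Mass: 9.68 mg/L × 221,000 L = 2139 g cyanuric acid.

(b) Alkalinity to neutralize: (205 − 118) = 87 mg/L as CaCO₃ × 499,000 L = 43,410 g as CaCO₃.
(b) Equivalents of H⁺ required: 43,410 ÷ 50 g/eq = 868.3 eq = 868.3 mol HCl.
(b) Mass of HCl: 868.3 × 36.5 = 31,690 g.
(b) Mass of 14.8% solution: 31,690 / 0.148 = 214,100 g.
(b) Volume: 214,100 g ÷ 1.15 g/mL = 186,200 mL.

(a) 2.14 kg; (b) 186 L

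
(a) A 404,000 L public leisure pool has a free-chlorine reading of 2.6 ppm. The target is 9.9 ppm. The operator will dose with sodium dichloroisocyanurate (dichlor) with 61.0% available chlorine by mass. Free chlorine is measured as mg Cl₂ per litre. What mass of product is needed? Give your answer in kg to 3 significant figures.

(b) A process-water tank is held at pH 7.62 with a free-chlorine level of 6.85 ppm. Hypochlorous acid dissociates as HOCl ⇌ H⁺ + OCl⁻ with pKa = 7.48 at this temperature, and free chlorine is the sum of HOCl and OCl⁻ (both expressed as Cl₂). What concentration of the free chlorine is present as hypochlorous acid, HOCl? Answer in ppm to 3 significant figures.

(a) Chlorine deficit: 9.9 − 2.6 = 7.3 ppm = 7.3 mg/L as Cl₂.
(a) Cl₂ equivalent needed: 7.3 mg/L × 404,000 L = 2,949,000 mg = 2949 g.
(a) Product at 61.0% available chlorine: 2949 / 0.61 = 4835 g.

(b) [OCl⁻]/[HOCl] = 10^(pH − pKa) = 10^(7.62 − 7.48) = 10^0.14 = 1.38.
(b) Fraction as HOCl = 1 / (1 + 1.38) = 0.4201.
(b) HOCl = 0.4201 × 6.85 ppm = 2.878 ppm.

(a) 4.83 kg; (b) 2.88 ppm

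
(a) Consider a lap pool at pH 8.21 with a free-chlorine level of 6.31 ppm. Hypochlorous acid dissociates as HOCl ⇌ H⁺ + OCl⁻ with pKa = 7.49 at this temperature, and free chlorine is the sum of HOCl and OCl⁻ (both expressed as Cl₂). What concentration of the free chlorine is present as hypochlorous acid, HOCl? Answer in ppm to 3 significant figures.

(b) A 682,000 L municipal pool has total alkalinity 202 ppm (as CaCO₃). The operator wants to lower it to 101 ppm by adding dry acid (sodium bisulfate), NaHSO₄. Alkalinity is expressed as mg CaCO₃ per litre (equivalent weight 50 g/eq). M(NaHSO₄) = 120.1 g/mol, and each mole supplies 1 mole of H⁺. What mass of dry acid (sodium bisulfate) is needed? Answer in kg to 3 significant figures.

(a) 1.01 ppm; (b) 165 kg

(a) [OCl⁻]/[HOCl] = 10^(pH − pKa) = 10^(8.21 − 7.49) = 10^0.72 = 5.248.
(a) Fraction as HOCl = 1 / (1 + 5.248) = 0.16.
(a) HOCl = 0.16 × 6.31 ppm = 1.01 ppm.

(b) Alkalinity to neutralize: (202 − 101) = 101 mg/L as CaCO₃ × 682,000 L = 68,880 g as CaCO₃.
(b) Equivalents of H⁺ required: 68,880 ÷ 50 g/eq = 1378 eq = 1378 mol NaHSO₄.
(b) Mass of NaHSO₄: 1378 × 120.1 = 165,500 g.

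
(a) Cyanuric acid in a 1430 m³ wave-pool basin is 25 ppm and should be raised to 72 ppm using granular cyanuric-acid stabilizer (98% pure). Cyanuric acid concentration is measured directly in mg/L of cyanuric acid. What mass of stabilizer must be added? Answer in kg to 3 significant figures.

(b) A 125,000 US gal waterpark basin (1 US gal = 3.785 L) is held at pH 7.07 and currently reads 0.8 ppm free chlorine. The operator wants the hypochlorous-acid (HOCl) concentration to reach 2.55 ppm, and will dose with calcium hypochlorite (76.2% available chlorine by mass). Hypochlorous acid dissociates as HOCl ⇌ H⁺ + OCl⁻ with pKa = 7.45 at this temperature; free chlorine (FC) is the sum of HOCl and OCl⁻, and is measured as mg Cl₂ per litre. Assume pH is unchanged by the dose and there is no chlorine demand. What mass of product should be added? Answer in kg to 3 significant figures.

(a) 68.6 kg; (b) 1.75 kg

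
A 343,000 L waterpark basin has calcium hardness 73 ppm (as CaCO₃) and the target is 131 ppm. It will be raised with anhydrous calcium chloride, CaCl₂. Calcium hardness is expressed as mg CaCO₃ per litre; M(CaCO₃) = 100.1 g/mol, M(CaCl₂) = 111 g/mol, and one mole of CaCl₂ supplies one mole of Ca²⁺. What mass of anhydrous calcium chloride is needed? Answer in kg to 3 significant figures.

22.1 kg

Hardness to add: (131 − 73) = 58 mg/L as CaCO₃ × 343,000 L = 19,890 g as CaCO₃.
Moles of Ca²⁺ (1 mol Ca²⁺ ≡ 1 mol CaCO₃): 19,890 / 100.1 g/mol = 198.7 mol.
Mass of CaCl₂: 198.7 × 111 = 22,060 g.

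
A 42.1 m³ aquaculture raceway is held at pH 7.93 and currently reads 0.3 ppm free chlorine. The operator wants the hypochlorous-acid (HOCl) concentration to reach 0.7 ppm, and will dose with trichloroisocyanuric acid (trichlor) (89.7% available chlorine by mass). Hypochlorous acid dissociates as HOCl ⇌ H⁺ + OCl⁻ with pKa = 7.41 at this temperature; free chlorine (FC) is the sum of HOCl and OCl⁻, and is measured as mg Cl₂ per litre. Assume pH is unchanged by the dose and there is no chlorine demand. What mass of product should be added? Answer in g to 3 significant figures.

Volume: 42.1 m³ = 42,100 L.
[OCl⁻]/[HOCl] = 10^(pH − pKa) = 10^(7.93 − 7.41) = 3.311; fraction as HOCl = 1/(1 + 3.311) = 0.2319.
Free chlorine required for 0.7 ppm HOCl: 0.7 / 0.2319 = 3.018 ppm.
FC to add: 3.018 − 0.3 = 2.718 mg/L as Cl₂.
Cl₂ equivalent: 2.718 mg/L × 42,100 L = 114.4 g.
Product at 89.7% available Cl: 114.4 / 0.897 = 127.6 g.

128 g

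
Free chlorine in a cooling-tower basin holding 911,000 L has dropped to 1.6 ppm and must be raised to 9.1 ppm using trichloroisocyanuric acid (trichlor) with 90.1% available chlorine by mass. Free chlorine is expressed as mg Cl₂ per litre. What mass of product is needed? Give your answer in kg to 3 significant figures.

7.58 kg

Chlorine deficit: 9.1 − 1.6 = 7.5 ppm = 7.5 mg/L as Cl₂.
Cl₂ equivalent needed: 7.5 mg/L × 911,000 L = 6,832,000 mg = 6832 g.
Product at 90.1% available chlorine: 6832 / 0.901 = 7583 g.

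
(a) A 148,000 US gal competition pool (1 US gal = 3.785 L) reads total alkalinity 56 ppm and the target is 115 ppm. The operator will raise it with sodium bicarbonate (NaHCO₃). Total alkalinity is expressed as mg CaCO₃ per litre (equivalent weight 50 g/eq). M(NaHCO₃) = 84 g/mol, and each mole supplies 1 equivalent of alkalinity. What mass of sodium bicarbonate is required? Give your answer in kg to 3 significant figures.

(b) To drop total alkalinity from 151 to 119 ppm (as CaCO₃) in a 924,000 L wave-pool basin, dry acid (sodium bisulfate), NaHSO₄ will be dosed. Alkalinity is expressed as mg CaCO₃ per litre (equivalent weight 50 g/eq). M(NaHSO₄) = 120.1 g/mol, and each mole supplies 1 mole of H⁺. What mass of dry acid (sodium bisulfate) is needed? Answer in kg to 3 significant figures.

(a) 55.5 kg; (b) 71.0 kg

(a) Volume: 148,000 US gal × 3.785 L/gal = 560,180 L.
(a) Alkalinity to add: (115 − 56) = 59 mg/L as CaCO₃ × 560,180 L = 33,050 g as CaCO₃.
(a) Equivalents: 33,050 g ÷ 50 g/eq = 661 eq.
(a) NaHCO₃ supplies 1 eq per mole → 661 mol.
(a) Mass: 661 mol × 84 g/mol = 55,530 g.

(b) Alkalinity to neutralize: (151 − 119) = 32 mg/L as CaCO₃ × 924,000 L = 29,570 g as CaCO₃.
(b) Equivalents of H⁺ required: 29,570 ÷ 50 g/eq = 591.4 eq = 591.4 mol NaHSO₄.
(b) Mass of NaHSO₄: 591.4 × 120.1 = 71,020 g.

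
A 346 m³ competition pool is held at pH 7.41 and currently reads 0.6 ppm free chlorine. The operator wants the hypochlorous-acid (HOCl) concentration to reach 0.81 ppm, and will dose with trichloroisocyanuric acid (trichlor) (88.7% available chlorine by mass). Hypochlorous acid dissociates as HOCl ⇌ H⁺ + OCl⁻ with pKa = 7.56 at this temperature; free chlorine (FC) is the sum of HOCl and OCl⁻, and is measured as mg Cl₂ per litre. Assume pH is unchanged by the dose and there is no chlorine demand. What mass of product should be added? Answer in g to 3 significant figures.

Volume: 346 m³ = 346,000 L.
[OCl⁻]/[HOCl] = 10^(pH − pKa) = 10^(7.41 − 7.56) = 0.7079; fraction as HOCl = 1/(1 + 0.7079) = 0.5855.
Free chlorine required for 0.81 ppm HOCl: 0.81 / 0.5855 = 1.383 ppm.
FC to add: 1.383 − 0.6 = 0.7834 mg/L as Cl₂.
Cl₂ equivalent: 0.7834 mg/L × 346,000 L = 271.1 g.
Product at 88.7% available Cl: 271.1 / 0.887 = 305.6 g.

306 g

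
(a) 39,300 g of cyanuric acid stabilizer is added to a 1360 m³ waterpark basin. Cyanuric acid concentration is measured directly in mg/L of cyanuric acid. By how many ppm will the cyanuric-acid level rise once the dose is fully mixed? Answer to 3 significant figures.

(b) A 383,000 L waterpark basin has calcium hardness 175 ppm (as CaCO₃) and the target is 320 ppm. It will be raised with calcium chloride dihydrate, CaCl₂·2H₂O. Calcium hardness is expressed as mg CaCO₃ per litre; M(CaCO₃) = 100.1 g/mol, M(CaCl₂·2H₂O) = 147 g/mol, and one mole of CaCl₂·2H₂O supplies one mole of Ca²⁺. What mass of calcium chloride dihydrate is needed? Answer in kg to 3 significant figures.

(a) Volume: 1360 m³ = 1,360,000 L.
(a) Rise: 39,300 g / 1,360,000 L × 1000 = 28.9 mg/L.

(b) Hardness to add: (320 − 175) = 145 mg/L as CaCO₃ × 383,000 L = 55,540 g as CaCO₃.
(b) Moles of Ca²⁺ (1 mol Ca²⁺ ≡ 1 mol CaCO₃): 55,540 / 100.1 g/mol = 554.8 mol.
(b) Mass of CaCl₂·2H₂O: 554.8 × 147 = 81,550 g.

(a) 28.9 ppm; (b) 81.6 kg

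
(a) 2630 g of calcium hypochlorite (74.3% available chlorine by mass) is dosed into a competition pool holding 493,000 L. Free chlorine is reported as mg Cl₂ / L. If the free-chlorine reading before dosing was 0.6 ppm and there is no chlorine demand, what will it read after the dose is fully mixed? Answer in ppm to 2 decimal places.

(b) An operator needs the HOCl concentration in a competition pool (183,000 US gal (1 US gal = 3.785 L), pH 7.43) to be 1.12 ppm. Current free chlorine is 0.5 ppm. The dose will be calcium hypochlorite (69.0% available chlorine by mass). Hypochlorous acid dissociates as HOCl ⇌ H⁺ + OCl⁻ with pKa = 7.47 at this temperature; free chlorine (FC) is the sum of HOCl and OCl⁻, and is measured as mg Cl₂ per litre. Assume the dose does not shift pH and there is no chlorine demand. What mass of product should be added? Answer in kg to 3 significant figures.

(a) 4.56 ppm; (b) 1.65 kg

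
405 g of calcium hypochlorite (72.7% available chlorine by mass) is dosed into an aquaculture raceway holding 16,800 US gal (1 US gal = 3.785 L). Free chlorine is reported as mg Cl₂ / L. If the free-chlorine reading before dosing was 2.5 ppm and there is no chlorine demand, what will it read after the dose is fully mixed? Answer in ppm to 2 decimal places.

7.13 ppm

Volume: 16,800 US gal × 3.785 L/gal = 63,588 L.
Available chlorine delivered: 405 g × 0.727 = 294.4 g as Cl₂.
Concentration rise: 294.4 g / 63,588 L = 4.63 mg/L = 4.63 ppm.
Final FC: 2.5 + 4.63 = 7.13 ppm.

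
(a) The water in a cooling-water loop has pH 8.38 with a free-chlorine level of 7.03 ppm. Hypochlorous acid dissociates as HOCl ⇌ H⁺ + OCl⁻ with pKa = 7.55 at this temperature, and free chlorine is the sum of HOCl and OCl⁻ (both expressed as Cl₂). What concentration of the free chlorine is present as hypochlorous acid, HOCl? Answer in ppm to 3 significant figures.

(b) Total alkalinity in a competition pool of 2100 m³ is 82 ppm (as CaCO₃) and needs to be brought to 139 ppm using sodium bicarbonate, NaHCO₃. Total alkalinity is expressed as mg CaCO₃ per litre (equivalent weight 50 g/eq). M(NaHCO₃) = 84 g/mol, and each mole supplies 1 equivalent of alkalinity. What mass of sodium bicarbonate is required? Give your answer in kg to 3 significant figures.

(a) [OCl⁻]/[HOCl] = 10^(pH − pKa) = 10^(8.38 − 7.55) = 10^0.83 = 6.761.
(a) Fraction as HOCl = 1 / (1 + 6.761) = 0.1289.
(a) HOCl = 0.1289 × 7.03 ppm = 0.9058 ppm.

(b) Volume: 2100 m³ = 2,100,000 L.
(b) Alkalinity to add: (139 − 82) = 57 mg/L as CaCO₃ × 2,100,000 L = 119,700 g as CaCO₃.
(b) Equivalents: 119,700 g ÷ 50 g/eq = 2394 eq.
(b) NaHCO₃ supplies 1 eq per mole → 2394 mol.
(b) Mass: 2394 mol × 84 g/mol = 201,100 g.

(a) 0.906 ppm; (b) 201 kg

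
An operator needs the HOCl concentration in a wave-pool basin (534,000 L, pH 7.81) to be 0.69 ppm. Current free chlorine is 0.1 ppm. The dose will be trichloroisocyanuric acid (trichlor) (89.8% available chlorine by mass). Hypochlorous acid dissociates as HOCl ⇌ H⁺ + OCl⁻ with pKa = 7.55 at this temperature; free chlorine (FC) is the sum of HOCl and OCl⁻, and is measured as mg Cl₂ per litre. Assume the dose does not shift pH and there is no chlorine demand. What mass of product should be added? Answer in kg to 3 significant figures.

1.10 kg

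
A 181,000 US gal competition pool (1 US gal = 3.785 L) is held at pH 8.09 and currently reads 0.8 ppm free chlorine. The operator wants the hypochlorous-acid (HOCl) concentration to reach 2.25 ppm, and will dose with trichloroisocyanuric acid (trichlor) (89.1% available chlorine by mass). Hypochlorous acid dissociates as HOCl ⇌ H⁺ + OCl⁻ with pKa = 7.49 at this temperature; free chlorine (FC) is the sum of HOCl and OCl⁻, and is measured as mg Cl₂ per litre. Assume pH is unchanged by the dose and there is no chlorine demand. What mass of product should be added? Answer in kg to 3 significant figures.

Volume: 181,000 US gal × 3.785 L/gal = 685,085 L.
[OCl⁻]/[HOCl] = 10^(pH − pKa) = 10^(8.09 − 7.49) = 3.981; fraction as HOCl = 1/(1 + 3.981) = 0.2008.
Free chlorine required for 2.25 ppm HOCl: 2.25 / 0.2008 = 11.21 ppm.
FC to add: 11.21 − 0.8 = 10.41 mg/L as Cl₂.
Cl₂ equivalent: 10.41 mg/L × 685,085 L = 7130 g.
Product at 89.1% available Cl: 7130 / 0.891 = 8002 g.

8.00 kg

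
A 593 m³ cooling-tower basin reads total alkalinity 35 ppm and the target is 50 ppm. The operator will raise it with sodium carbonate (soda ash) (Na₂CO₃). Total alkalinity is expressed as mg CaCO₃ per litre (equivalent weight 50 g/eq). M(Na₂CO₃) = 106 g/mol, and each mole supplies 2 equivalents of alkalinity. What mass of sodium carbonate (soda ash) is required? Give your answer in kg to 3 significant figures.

9.43 kg

Volume: 593 m³ = 593,000 L.
Alkalinity to add: (50 − 35) = 15 mg/L as CaCO₃ × 593,000 L = 8895 g as CaCO₃.
Equivalents: 8895 g ÷ 50 g/eq = 177.9 eq.
Each mole of Na₂CO₃ supplies 2 eq, so 177.9 / 2 = 88.95 mol.
Mass: 88.95 mol × 106 g/mol = 9429 g.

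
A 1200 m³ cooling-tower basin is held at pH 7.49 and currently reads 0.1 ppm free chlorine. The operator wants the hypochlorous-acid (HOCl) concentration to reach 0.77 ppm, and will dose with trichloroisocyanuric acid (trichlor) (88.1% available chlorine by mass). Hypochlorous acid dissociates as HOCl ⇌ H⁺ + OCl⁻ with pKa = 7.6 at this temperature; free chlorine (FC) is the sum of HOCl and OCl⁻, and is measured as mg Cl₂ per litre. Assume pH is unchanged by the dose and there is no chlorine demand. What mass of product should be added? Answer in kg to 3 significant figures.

1.73 kg

Volume: 1200 m³ = 1,200,000 L.
[OCl⁻]/[HOCl] = 10^(pH − pKa) = 10^(7.49 − 7.6) = 0.7762; fraction as HOCl = 1/(1 + 0.7762) = 0.563.
Free chlorine required for 0.77 ppm HOCl: 0.77 / 0.563 = 1.368 ppm.
FC to add: 1.368 − 0.1 = 1.268 mg/L as Cl₂.
Cl₂ equivalent: 1.268 mg/L × 1,200,000 L = 1521 g.
Product at 88.1% available Cl: 1521 / 0.881 = 1727 g.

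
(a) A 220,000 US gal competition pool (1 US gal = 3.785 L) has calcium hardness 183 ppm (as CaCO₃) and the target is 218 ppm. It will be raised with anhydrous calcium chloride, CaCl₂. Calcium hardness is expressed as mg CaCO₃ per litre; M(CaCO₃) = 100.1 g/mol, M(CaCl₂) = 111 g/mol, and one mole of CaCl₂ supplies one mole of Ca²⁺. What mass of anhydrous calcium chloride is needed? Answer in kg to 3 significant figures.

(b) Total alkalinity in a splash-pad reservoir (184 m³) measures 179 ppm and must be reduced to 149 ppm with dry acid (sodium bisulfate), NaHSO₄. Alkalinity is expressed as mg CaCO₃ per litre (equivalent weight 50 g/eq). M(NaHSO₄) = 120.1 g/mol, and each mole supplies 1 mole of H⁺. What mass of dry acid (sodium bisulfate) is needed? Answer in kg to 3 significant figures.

(a) 32.3 kg; (b) 13.3 kg

(a) Volume: 220,000 US gal × 3.785 L/gal = 832,700 L.
(a) Hardness to add: (218 − 183) = 35 mg/L as CaCO₃ × 832,700 L = 29,140 g as CaCO₃.
(a) Moles of Ca²⁺ (1 mol Ca²⁺ ≡ 1 mol CaCO₃): 29,140 / 100.1 g/mol = 291.2 mol.
(a) Mass of CaCl₂: 291.2 × 111 = 32,320 g.

(b) Volume: 184 m³ = 184,000 L.
(b) Alkalinity to neutralize: (179 − 149) = 30 mg/L as CaCO₃ × 184,000 L = 5520 g as CaCO₃.
(b) Equivalents of H⁺ required: 5520 ÷ 50 g/eq = 110.4 eq = 110.4 mol NaHSO₄.
(b) Mass of NaHSO₄: 110.4 × 120.1 = 13,260 g.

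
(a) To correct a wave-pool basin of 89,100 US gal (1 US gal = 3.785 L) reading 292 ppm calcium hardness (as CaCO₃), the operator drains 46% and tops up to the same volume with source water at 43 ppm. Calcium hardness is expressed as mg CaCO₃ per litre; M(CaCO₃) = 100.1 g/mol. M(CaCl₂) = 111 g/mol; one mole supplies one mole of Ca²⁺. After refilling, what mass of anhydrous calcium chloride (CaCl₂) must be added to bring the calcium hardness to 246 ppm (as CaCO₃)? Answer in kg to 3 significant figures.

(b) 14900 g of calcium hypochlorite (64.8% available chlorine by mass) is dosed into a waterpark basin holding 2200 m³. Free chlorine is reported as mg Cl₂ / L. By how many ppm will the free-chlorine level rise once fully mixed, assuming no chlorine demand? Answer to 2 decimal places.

(a) 25.6 kg; (b) 4.39 ppm

(a) Volume: 89,100 US gal × 3.785 L/gal = 337,244 L.
(a) After draining 46% and refilling: 292 × 0.54 + 43 × 0.46 = 177.46 ppm.
(a) Deficit to target: 246 − 177.46 = 68.54 mg/L.
(a) As CaCO₃: 68.54 mg/L × 337,244 L = 23,110 g; ÷ 100.1 = 230.9 mol Ca²⁺.
(a) Mass: 230.9 × 111 = 25,630 g.

(b) Volume: 2200 m³ = 2,200,000 L.
(b) Available chlorine delivered: 14,900 g × 0.648 = 9655 g as Cl₂.
(b) Concentration rise: 9655 g / 2,200,000 L = 4.389 mg/L = 4.39 ppm.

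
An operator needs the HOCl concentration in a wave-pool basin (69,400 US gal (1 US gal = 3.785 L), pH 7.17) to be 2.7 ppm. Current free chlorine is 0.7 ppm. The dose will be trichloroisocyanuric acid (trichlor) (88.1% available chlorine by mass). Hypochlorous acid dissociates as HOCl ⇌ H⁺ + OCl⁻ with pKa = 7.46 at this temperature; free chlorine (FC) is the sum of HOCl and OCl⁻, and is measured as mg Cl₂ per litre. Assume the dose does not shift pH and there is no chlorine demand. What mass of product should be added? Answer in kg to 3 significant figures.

1.01 kg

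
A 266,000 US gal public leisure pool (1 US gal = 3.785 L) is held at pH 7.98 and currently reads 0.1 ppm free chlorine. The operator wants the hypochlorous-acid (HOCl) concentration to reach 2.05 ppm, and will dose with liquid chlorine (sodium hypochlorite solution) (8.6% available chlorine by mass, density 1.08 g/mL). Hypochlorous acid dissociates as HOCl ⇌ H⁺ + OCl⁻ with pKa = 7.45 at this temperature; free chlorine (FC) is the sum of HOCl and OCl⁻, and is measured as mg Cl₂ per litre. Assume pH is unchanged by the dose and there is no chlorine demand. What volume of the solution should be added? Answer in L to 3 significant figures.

Volume: 266,000 US gal × 3.785 L/gal = 1,006,810 L.
[OCl⁻]/[HOCl] = 10^(pH − pKa) = 10^(7.98 − 7.45) = 3.388; fraction as HOCl = 1/(1 + 3.388) = 0.2279.
Free chlorine required for 2.05 ppm HOCl: 2.05 / 0.2279 = 8.996 ppm.
FC to add: 8.996 − 0.1 = 8.896 mg/L as Cl₂.
Cl₂ equivalent: 8.896 mg/L × 1,006,810 L = 8957 g.
Product at 8.6% available Cl: 8957 / 0.086 = 104,100 g.
Volume: 104,100 g ÷ 1.08 g/mL = 96,440 mL.

96.4 L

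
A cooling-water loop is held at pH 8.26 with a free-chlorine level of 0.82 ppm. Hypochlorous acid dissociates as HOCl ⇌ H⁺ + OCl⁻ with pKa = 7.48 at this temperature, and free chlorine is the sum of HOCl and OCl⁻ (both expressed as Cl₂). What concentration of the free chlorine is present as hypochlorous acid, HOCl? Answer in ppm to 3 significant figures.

[OCl⁻]/[HOCl] = 10^(pH − pKa) = 10^(8.26 − 7.48) = 10^0.78 = 6.026.
Fraction as HOCl = 1 / (1 + 6.026) = 0.1423.
HOCl = 0.1423 × 0.82 ppm = 0.1167 ppm.

0.117 ppm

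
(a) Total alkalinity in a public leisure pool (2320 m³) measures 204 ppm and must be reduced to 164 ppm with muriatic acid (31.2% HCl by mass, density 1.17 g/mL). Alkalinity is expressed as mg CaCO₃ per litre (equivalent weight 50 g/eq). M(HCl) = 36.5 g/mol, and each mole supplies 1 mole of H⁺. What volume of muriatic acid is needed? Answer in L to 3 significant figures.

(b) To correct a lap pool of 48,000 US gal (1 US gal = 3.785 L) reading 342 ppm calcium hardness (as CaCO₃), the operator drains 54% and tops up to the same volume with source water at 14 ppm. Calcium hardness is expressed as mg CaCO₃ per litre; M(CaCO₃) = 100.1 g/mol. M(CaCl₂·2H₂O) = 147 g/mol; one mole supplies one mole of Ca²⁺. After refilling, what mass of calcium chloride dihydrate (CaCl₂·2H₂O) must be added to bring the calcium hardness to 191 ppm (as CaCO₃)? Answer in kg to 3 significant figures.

(a) Volume: 2320 m³ = 2,320,000 L.
(a) Alkalinity to neutralize: (204 − 164) = 40 mg/L as CaCO₃ × 2,320,000 L = 92,800 g as CaCO₃.
(a) Equivalents of H⁺ required: 92,800 ÷ 50 g/eq = 1856 eq = 1856 mol HCl.
(a) Mass of HCl: 1856 × 36.5 = 67,740 g.
(a) Mass of 31.2% solution: 67,740 / 0.312 = 217,100 g.
(a) Volume: 217,100 g ÷ 1.17 g/mL = 185,600 mL.

(b) Volume: 48,000 US gal × 3.785 L/gal = 181,680 L.
(b) After draining 54% and refilling: 342 × 0.46 + 14 × 0.54 = 164.88 ppm.
(b) Deficit to target: 191 − 164.88 = 26.12 mg/L.
(b) As CaCO₃: 26.12 mg/L × 181,680 L = 4745 g; ÷ 100.1 = 47.41 mol Ca²⁺.
(b) Mass: 47.41 × 147 = 6969 g.

(a) 186 L; (b) 6.97 kg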